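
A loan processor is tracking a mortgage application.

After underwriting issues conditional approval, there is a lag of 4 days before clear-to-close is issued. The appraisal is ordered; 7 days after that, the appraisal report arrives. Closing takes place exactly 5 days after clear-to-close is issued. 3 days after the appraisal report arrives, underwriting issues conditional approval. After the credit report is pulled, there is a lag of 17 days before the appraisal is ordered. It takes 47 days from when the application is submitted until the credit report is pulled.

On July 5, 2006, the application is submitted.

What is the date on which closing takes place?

The application is submitted: Jul 5, 2006.
The credit report is pulled: Jul 5, 2006 + 47 days = Aug 21, 2006.
The appraisal is ordered: Aug 21, 2006 + 17 days = Sep 7, 2006.
The appraisal report arrives: Sep 7, 2006 + 7 days = Sep 14, 2006.
Underwriting issues conditional approval: Sep 14, 2006 + 3 days = Sep 17, 2006.
Clear-to-close is issued: Sep 17, 2006 + 4 days = Sep 21, 2006.
Closing takes place: Sep 21, 2006 + 5 days = Sep 26, 2006.

September 26, 2006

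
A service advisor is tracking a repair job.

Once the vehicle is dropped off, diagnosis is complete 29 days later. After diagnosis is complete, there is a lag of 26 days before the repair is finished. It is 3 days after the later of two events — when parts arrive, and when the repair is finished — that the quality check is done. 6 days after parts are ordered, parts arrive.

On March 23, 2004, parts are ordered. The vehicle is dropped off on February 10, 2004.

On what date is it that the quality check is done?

April 8, 2004

Parts are ordered: Mar 23, 2004.
Parts arrive: Mar 23, 2004 + 6 days = Mar 29, 2004.
The vehicle is dropped off: Feb 10, 2004.
Diagnosis is complete: Feb 10, 2004 + 29 days = Mar 10, 2004.
The repair is finished: Mar 10, 2004 + 26 days = Apr 5, 2004.
Both prerequisites met — parts arrive (Mar 29, 2004), the repair is finished (Apr 5, 2004); the later is Apr 5, 2004.
The quality check is done: Apr 5, 2004 + 3 days = Apr 8, 2004.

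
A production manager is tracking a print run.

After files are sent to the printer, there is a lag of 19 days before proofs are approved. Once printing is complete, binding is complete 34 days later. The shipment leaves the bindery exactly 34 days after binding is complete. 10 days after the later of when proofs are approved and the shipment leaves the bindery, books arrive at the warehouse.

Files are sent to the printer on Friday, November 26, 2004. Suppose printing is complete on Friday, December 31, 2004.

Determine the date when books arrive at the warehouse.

Saturday, March 19, 2005

Files are sent to the printer: Nov 26, 2004.
Proofs are approved: Nov 26, 2004 + 19 days = Dec 15, 2004.
Printing is complete: Dec 31, 2004.
Binding is complete: Dec 31, 2004 + 34 days = Feb 3, 2005.
The shipment leaves the bindery: Feb 3, 2005 + 34 days = Mar 9, 2005.
Both prerequisites met — proofs are approved (Dec 15, 2004), the shipment leaves the bindery (Mar 9, 2005); the later is Mar 9, 2005.
Books arrive at the warehouse: Mar 9, 2005 + 10 days = Mar 19, 2005.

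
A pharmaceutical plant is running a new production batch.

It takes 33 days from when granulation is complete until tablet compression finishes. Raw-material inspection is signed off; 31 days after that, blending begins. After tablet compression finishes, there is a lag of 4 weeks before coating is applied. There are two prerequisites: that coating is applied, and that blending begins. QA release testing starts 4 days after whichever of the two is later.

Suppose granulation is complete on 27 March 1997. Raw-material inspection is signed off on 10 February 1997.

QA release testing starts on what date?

31 May 1997

Granulation is complete: Mar 27, 1997.
Tablet compression finishes: Mar 27, 1997 + 33 days = Apr 29, 1997.
Coating is applied: Apr 29, 1997 + 4 weeks = May 27, 1997.
Raw-material inspection is signed off: Feb 10, 1997.
Blending begins: Feb 10, 1997 + 31 days = Mar 13, 1997.
Both prerequisites met — coating is applied (May 27, 1997), blending begins (Mar 13, 1997); the later is May 27, 1997.
QA release testing starts: May 27, 1997 + 4 days = May 31, 1997.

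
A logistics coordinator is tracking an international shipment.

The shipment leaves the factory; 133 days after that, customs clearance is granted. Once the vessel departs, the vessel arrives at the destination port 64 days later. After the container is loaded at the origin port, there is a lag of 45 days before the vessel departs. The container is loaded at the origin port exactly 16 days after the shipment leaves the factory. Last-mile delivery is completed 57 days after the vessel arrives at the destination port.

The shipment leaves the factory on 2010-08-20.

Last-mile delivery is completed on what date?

The shipment leaves the factory: Aug 20, 2010.
The container is loaded at the origin port: Aug 20, 2010 + 16 days = Sep 5, 2010.
The vessel departs: Sep 5, 2010 + 45 days = Oct 20, 2010.
The vessel arrives at the destination port: Oct 20, 2010 + 64 days = Dec 23, 2010.
Last-mile delivery is completed: Dec 23, 2010 + 57 days = Feb 18, 2011.

2011-02-18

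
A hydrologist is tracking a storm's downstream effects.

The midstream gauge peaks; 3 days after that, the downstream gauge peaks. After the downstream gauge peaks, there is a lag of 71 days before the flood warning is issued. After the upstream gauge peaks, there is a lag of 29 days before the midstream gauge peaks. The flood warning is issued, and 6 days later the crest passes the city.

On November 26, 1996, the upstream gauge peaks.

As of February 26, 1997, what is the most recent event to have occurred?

The upstream gauge peaks: Nov 26, 1996.
The midstream gauge peaks: Nov 26, 1996 + 29 days = Dec 25, 1996.
The downstream gauge peaks: Dec 25, 1996 + 3 days = Dec 28, 1996.
The flood warning is issued: Dec 28, 1996 + 71 days = Mar 9, 1997.
The crest passes the city: Mar 9, 1997 + 6 days = Mar 15, 1997.
Feb 26, 1997 falls between when the downstream gauge peaks (Dec 28, 1996) and when the flood warning is issued (Mar 9, 1997).

The downstream gauge peaks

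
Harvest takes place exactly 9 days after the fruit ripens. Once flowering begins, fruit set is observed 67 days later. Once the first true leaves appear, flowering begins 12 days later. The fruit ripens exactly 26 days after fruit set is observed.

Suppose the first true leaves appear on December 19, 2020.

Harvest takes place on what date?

The first true leaves appear: Dec 19, 2020.
Flowering begins: Dec 19, 2020 + 12 days = Dec 31, 2020.
Fruit set is observed: Dec 31, 2020 + 67 days = Mar 8, 2021.
The fruit ripens: Mar 8, 2021 + 26 days = Apr 3, 2021.
Harvest takes place: Apr 3, 2021 + 9 days = Apr 12, 2021.

April 12, 2021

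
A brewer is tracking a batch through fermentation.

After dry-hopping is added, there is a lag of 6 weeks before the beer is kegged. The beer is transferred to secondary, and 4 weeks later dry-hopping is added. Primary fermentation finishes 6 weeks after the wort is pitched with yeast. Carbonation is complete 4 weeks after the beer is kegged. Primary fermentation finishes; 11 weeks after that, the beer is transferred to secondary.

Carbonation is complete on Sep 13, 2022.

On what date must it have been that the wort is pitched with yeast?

Carbonation is complete: Sep 13, 2022.
The beer is kegged: Sep 13, 2022 − 4 weeks = Aug 16, 2022.
Dry-hopping is added: Aug 16, 2022 − 6 weeks = Jul 5, 2022.
The beer is transferred to secondary: Jul 5, 2022 − 4 weeks = Jun 7, 2022.
Primary fermentation finishes: Jun 7, 2022 − 11 weeks = Mar 22, 2022.
The wort is pitched with yeast: Mar 22, 2022 − 6 weeks = Feb 8, 2022.

Feb 8, 2022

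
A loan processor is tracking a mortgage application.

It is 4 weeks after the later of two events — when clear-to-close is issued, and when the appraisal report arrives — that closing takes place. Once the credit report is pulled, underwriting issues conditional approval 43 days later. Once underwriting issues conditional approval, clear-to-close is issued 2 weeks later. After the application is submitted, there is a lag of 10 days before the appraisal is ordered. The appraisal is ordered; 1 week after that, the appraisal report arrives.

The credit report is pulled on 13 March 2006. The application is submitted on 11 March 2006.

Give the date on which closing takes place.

6 June 2006

The credit report is pulled: Mar 13, 2006.
Underwriting issues conditional approval: Mar 13, 2006 + 43 days = Apr 25, 2006.
Clear-to-close is issued: Apr 25, 2006 + 2 weeks = May 9, 2006.
The application is submitted: Mar 11, 2006.
The appraisal is ordered: Mar 11, 2006 + 10 days = Mar 21, 2006.
The appraisal report arrives: Mar 21, 2006 + 1 week = Mar 28, 2006.
Both prerequisites met — clear-to-close is issued (May 9, 2006), the appraisal report arrives (Mar 28, 2006); the later is May 9, 2006.
Closing takes place: May 9, 2006 + 4 weeks = Jun 6, 2006.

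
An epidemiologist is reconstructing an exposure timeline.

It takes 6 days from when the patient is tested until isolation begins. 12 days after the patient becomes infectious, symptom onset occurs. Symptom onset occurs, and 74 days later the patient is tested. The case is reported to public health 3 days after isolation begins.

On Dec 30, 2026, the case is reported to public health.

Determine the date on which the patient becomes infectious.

Sep 26, 2026

The case is reported to public health: Dec 30, 2026.
Isolation begins: Dec 30, 2026 − 3 days = Dec 27, 2026.
The patient is tested: Dec 27, 2026 − 6 days = Dec 21, 2026.
Symptom onset occurs: Dec 21, 2026 − 74 days = Oct 8, 2026.
The patient becomes infectious: Oct 8, 2026 − 12 days = Sep 26, 2026.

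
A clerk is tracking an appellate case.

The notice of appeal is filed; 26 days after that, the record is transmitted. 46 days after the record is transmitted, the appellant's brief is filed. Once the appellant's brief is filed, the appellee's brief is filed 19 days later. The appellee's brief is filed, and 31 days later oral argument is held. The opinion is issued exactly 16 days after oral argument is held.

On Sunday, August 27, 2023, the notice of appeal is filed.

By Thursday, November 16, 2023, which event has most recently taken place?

The notice of appeal is filed: Aug 27, 2023.
The record is transmitted: Aug 27, 2023 + 26 days = Sep 22, 2023.
The appellant's brief is filed: Sep 22, 2023 + 46 days = Nov 7, 2023.
The appellee's brief is filed: Nov 7, 2023 + 19 days = Nov 26, 2023.
Oral argument is held: Nov 26, 2023 + 31 days = Dec 27, 2023.
The opinion is issued: Dec 27, 2023 + 16 days = Jan 12, 2024.
Nov 16, 2023 falls between when the appellant's brief is filed (Nov 7, 2023) and when the appellee's brief is filed (Nov 26, 2023).

The appellant's brief is filed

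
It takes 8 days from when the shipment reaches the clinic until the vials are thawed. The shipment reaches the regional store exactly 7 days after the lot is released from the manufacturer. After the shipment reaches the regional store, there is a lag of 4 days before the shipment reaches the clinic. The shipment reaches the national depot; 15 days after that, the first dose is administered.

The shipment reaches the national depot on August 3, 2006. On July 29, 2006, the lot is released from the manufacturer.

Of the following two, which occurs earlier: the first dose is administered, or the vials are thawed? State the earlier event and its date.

The shipment reaches the national depot: Aug 3, 2006.
The first dose is administered: Aug 3, 2006 + 15 days = Aug 18, 2006.
The lot is released from the manufacturer: Jul 29, 2006.
The shipment reaches the regional store: Jul 29, 2006 + 7 days = Aug 5, 2006.
The shipment reaches the clinic: Aug 5, 2006 + 4 days = Aug 9, 2006.
The vials are thawed: Aug 9, 2006 + 8 days = Aug 17, 2006.
Comparing: the first dose is administered on Aug 18, 2006 vs the vials are thawed on Aug 17, 2006. Earlier: the vials are thawed.

The vials are thawed — August 17, 2006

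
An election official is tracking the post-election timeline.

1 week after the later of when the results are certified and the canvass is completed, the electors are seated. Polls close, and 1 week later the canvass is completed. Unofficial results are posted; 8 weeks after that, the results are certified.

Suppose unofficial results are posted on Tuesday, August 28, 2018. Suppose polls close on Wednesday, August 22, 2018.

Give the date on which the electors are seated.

Unofficial results are posted: Aug 28, 2018.
The results are certified: Aug 28, 2018 + 8 weeks = Oct 23, 2018.
Polls close: Aug 22, 2018.
The canvass is completed: Aug 22, 2018 + 1 week = Aug 29, 2018.
Both prerequisites met — the results are certified (Oct 23, 2018), the canvass is completed (Aug 29, 2018); the later is Oct 23, 2018.
The electors are seated: Oct 23, 2018 + 1 week = Oct 30, 2018.

Tuesday, October 30, 2018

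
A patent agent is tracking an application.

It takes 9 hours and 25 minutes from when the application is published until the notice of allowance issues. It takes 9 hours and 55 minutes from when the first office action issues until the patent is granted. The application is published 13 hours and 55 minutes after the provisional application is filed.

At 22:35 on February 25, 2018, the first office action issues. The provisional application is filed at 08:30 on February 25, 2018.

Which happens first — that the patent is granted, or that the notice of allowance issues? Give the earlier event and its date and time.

The notice of allowance issues — 07:50 on February 26, 2018

The first office action issues: 22:35 Feb 25, 2018.
The patent is granted: 22:35 Feb 25, 2018 + 9h55m = 08:30 Feb 26, 2018.
The provisional application is filed: 08:30 Feb 25, 2018.
The application is published: 08:30 Feb 25, 2018 + 13h55m = 22:25 Feb 25, 2018.
The notice of allowance issues: 22:25 Feb 25, 2018 + 9h25m = 07:50 Feb 26, 2018.
Comparing: the patent is granted at 08:30 Feb 26, 2018 vs the notice of allowance issues at 07:50 Feb 26, 2018. Earlier: the notice of allowance issues.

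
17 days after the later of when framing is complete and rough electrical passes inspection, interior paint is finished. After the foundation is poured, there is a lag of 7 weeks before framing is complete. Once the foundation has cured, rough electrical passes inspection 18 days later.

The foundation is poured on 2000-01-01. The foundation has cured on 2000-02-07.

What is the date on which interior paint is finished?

2000-03-13

The foundation is poured: Jan 1, 2000.
Framing is complete: Jan 1, 2000 + 7 weeks = Feb 19, 2000.
The foundation has cured: Feb 7, 2000.
Rough electrical passes inspection: Feb 7, 2000 + 18 days = Feb 25, 2000.
Both prerequisites met — framing is complete (Feb 19, 2000), rough electrical passes inspection (Feb 25, 2000); the later is Feb 25, 2000.
Interior paint is finished: Feb 25, 2000 + 17 days = Mar 13, 2000.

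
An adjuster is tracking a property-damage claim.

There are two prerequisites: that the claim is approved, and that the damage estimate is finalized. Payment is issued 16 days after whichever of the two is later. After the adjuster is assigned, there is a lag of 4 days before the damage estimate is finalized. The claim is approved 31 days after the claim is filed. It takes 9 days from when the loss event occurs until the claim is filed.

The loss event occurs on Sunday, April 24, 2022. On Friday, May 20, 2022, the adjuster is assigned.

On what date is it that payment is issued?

Sunday, June 19, 2022

The loss event occurs: Apr 24, 2022.
The claim is filed: Apr 24, 2022 + 9 days = May 3, 2022.
The claim is approved: May 3, 2022 + 31 days = Jun 3, 2022.
The adjuster is assigned: May 20, 2022.
The damage estimate is finalized: May 20, 2022 + 4 days = May 24, 2022.
Both prerequisites met — the claim is approved (Jun 3, 2022), the damage estimate is finalized (May 24, 2022); the later is Jun 3, 2022.
Payment is issued: Jun 3, 2022 + 16 days = Jun 19, 2022.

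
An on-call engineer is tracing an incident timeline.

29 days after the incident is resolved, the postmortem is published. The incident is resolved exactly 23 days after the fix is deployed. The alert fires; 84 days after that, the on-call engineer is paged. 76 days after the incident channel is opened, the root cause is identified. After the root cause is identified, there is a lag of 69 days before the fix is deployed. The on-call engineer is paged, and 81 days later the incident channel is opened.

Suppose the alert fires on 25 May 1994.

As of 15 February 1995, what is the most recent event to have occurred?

The alert fires: May 25, 1994.
The on-call engineer is paged: May 25, 1994 + 84 days = Aug 17, 1994.
The incident channel is opened: Aug 17, 1994 + 81 days = Nov 6, 1994.
The root cause is identified: Nov 6, 1994 + 76 days = Jan 21, 1995.
The fix is deployed: Jan 21, 1995 + 69 days = Mar 31, 1995.
The incident is resolved: Mar 31, 1995 + 23 days = Apr 23, 1995.
The postmortem is published: Apr 23, 1995 + 29 days = May 22, 1995.
Feb 15, 1995 falls between when the root cause is identified (Jan 21, 1995) and when the fix is deployed (Mar 31, 1995).

The root cause is identified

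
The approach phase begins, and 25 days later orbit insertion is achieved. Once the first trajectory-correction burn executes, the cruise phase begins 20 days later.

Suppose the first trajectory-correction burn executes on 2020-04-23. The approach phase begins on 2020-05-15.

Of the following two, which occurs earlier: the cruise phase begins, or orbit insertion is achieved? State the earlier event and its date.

The first trajectory-correction burn executes: Apr 23, 2020.
The cruise phase begins: Apr 23, 2020 + 20 days = May 13, 2020.
The approach phase begins: May 15, 2020.
Orbit insertion is achieved: May 15, 2020 + 25 days = Jun 9, 2020.
Comparing: the cruise phase begins on May 13, 2020 vs orbit insertion is achieved on Jun 9, 2020. Earlier: the cruise phase begins.

The cruise phase begins — 2020-05-13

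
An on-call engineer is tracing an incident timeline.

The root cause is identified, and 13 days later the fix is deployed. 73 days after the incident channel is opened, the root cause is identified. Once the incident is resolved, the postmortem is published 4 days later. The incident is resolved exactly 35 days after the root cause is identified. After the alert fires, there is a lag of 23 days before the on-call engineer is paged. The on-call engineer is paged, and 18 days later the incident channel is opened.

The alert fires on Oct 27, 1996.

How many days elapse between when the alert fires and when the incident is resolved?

149 days

Causal path: the alert fires → the on-call engineer is paged → the incident channel is opened → the root cause is identified → the incident is resolved.
Total delay along the path: 23 + 18 + 73 + 35 = 149 days.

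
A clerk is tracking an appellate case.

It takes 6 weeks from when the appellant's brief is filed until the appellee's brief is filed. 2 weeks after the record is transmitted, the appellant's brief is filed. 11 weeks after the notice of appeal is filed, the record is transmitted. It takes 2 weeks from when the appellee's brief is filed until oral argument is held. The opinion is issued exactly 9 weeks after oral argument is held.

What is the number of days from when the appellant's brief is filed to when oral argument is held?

56 days

Causal path: the appellant's brief is filed → the appellee's brief is filed → oral argument is held.
Total delay along the path: 6 + 2 weeks = 8 weeks = 56 days.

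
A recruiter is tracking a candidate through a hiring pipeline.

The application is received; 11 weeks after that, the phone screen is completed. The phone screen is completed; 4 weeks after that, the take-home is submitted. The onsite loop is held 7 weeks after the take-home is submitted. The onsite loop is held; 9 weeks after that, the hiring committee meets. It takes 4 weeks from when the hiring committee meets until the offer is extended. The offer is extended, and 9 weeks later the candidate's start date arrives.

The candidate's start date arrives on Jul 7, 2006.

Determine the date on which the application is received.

The candidate's start date arrives: Jul 7, 2006.
The offer is extended: Jul 7, 2006 − 9 weeks = May 5, 2006.
The hiring committee meets: May 5, 2006 − 4 weeks = Apr 7, 2006.
The onsite loop is held: Apr 7, 2006 − 9 weeks = Feb 3, 2006.
The take-home is submitted: Feb 3, 2006 − 7 weeks = Dec 16, 2005.
The phone screen is completed: Dec 16, 2005 − 4 weeks = Nov 18, 2005.
The application is received: Nov 18, 2005 − 11 weeks = Sep 2, 2005.

Sep 2, 2005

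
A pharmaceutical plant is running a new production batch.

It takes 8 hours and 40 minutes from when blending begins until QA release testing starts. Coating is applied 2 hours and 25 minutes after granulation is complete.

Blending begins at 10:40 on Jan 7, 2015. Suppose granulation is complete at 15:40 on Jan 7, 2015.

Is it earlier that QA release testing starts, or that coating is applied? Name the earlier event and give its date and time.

Blending begins: 10:40 Jan 7, 2015.
QA release testing starts: 10:40 Jan 7, 2015 + 8h40m = 19:20 Jan 7, 2015.
Granulation is complete: 15:40 Jan 7, 2015.
Coating is applied: 15:40 Jan 7, 2015 + 2h25m = 18:05 Jan 7, 2015.
Comparing: QA release testing starts at 19:20 Jan 7, 2015 vs coating is applied at 18:05 Jan 7, 2015. Earlier: coating is applied.

Coating is applied — 18:05 on Jan 7, 2015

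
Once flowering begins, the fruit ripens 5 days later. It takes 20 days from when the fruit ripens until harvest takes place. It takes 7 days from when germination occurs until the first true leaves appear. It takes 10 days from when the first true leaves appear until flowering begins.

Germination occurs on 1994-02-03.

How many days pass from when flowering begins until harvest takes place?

Causal path: flowering begins → the fruit ripens → harvest takes place.
Total delay along the path: 5 + 20 = 25 days.

25 days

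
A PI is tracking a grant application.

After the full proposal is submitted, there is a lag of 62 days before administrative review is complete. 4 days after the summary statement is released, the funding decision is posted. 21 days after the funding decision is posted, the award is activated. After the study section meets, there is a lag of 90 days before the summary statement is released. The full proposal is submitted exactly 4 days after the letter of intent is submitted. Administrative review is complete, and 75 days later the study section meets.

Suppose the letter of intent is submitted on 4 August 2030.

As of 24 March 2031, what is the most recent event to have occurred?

The summary statement is released

The letter of intent is submitted: Aug 4, 2030.
The full proposal is submitted: Aug 4, 2030 + 4 days = Aug 8, 2030.
Administrative review is complete: Aug 8, 2030 + 62 days = Oct 9, 2030.
The study section meets: Oct 9, 2030 + 75 days = Dec 23, 2030.
The summary statement is released: Dec 23, 2030 + 90 days = Mar 23, 2031.
The funding decision is posted: Mar 23, 2031 + 4 days = Mar 27, 2031.
The award is activated: Mar 27, 2031 + 21 days = Apr 17, 2031.
Mar 24, 2031 falls between when the summary statement is released (Mar 23, 2031) and when the funding decision is posted (Mar 27, 2031).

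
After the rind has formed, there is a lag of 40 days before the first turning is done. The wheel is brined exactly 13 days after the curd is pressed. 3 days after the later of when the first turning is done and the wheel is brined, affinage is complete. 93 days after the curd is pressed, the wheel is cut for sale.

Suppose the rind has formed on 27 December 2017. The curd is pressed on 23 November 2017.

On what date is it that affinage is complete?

The rind has formed: Dec 27, 2017.
The first turning is done: Dec 27, 2017 + 40 days = Feb 5, 2018.
The curd is pressed: Nov 23, 2017.
The wheel is brined: Nov 23, 2017 + 13 days = Dec 6, 2017.
Both prerequisites met — the first turning is done (Feb 5, 2018), the wheel is brined (Dec 6, 2017); the later is Feb 5, 2018.
Affinage is complete: Feb 5, 2018 + 3 days = Feb 8, 2018.

8 February 2018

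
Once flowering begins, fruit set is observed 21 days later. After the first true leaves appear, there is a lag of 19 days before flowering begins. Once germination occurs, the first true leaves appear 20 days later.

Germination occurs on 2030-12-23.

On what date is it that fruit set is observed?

2031-02-21

Germination occurs: Dec 23, 2030.
The first true leaves appear: Dec 23, 2030 + 20 days = Jan 12, 2031.
Flowering begins: Jan 12, 2031 + 19 days = Jan 31, 2031.
Fruit set is observed: Jan 31, 2031 + 21 days = Feb 21, 2031.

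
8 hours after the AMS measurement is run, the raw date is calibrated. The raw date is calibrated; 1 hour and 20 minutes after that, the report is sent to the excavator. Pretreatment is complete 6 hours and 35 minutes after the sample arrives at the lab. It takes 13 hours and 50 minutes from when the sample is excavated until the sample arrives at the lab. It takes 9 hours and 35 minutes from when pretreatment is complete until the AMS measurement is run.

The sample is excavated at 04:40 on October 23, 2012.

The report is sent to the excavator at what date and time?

The sample is excavated: 04:40 Oct 23, 2012.
The sample arrives at the lab: 04:40 Oct 23, 2012 + 13h50m = 18:30 Oct 23, 2012.
Pretreatment is complete: 18:30 Oct 23, 2012 + 6h35m = 01:05 Oct 24, 2012.
The AMS measurement is run: 01:05 Oct 24, 2012 + 9h35m = 10:40 Oct 24, 2012.
The raw date is calibrated: 10:40 Oct 24, 2012 + 8h = 18:40 Oct 24, 2012.
The report is sent to the excavator: 18:40 Oct 24, 2012 + 1h20m = 20:00 Oct 24, 2012.

20:00 on October 24, 2012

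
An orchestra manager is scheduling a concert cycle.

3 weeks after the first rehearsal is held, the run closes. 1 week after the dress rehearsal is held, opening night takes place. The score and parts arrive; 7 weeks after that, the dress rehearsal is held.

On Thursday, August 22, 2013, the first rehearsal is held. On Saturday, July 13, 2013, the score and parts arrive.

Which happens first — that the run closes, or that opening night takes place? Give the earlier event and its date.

Opening night takes place — Saturday, September 7, 2013

The first rehearsal is held: Aug 22, 2013.
The run closes: Aug 22, 2013 + 3 weeks = Sep 12, 2013.
The score and parts arrive: Jul 13, 2013.
The dress rehearsal is held: Jul 13, 2013 + 7 weeks = Aug 31, 2013.
Opening night takes place: Aug 31, 2013 + 1 week = Sep 7, 2013.
Comparing: the run closes on Sep 12, 2013 vs opening night takes place on Sep 7, 2013. Earlier: opening night takes place.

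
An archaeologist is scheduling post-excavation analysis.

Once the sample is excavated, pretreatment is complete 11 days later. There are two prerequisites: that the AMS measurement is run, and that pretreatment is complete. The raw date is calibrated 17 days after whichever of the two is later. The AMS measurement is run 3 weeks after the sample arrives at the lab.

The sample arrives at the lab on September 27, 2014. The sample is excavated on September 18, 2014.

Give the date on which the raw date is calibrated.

The sample arrives at the lab: Sep 27, 2014.
The AMS measurement is run: Sep 27, 2014 + 3 weeks = Oct 18, 2014.
The sample is excavated: Sep 18, 2014.
Pretreatment is complete: Sep 18, 2014 + 11 days = Sep 29, 2014.
Both prerequisites met — the AMS measurement is run (Oct 18, 2014), pretreatment is complete (Sep 29, 2014); the later is Oct 18, 2014.
The raw date is calibrated: Oct 18, 2014 + 17 days = Nov 4, 2014.

November 4, 2014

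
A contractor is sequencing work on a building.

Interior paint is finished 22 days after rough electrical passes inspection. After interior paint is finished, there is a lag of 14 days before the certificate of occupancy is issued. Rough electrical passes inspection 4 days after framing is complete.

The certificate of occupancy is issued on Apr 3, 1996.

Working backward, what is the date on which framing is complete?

The certificate of occupancy is issued: Apr 3, 1996.
Interior paint is finished: Apr 3, 1996 − 14 days = Mar 20, 1996.
Rough electrical passes inspection: Mar 20, 1996 − 22 days = Feb 27, 1996.
Framing is complete: Feb 27, 1996 − 4 days = Feb 23, 1996.

Feb 23, 1996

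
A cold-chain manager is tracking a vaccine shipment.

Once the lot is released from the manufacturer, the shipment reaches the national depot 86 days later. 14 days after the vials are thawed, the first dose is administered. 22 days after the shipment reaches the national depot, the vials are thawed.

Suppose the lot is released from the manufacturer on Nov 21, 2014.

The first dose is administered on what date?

The lot is released from the manufacturer: Nov 21, 2014.
The shipment reaches the national depot: Nov 21, 2014 + 86 days = Feb 15, 2015.
The vials are thawed: Feb 15, 2015 + 22 days = Mar 9, 2015.
The first dose is administered: Mar 9, 2015 + 14 days = Mar 23, 2015.

Mar 23, 2015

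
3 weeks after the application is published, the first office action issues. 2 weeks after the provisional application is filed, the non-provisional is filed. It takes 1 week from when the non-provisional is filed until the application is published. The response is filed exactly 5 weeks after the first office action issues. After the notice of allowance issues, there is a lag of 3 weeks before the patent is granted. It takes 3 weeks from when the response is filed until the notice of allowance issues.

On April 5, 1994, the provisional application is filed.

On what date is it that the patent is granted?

August 2, 1994

The provisional application is filed: Apr 5, 1994.
The non-provisional is filed: Apr 5, 1994 + 2 weeks = Apr 19, 1994.
The application is published: Apr 19, 1994 + 1 week = Apr 26, 1994.
The first office action issues: Apr 26, 1994 + 3 weeks = May 17, 1994.
The response is filed: May 17, 1994 + 5 weeks = Jun 21, 1994.
The notice of allowance issues: Jun 21, 1994 + 3 weeks = Jul 12, 1994.
The patent is granted: Jul 12, 1994 + 3 weeks = Aug 2, 1994.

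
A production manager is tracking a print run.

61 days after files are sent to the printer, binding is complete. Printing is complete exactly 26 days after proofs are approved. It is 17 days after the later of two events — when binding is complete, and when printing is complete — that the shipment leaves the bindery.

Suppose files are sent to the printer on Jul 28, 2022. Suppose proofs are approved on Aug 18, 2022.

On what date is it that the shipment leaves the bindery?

Files are sent to the printer: Jul 28, 2022.
Binding is complete: Jul 28, 2022 + 61 days = Sep 27, 2022.
Proofs are approved: Aug 18, 2022.
Printing is complete: Aug 18, 2022 + 26 days = Sep 13, 2022.
Both prerequisites met — binding is complete (Sep 27, 2022), printing is complete (Sep 13, 2022); the later is Sep 27, 2022.
The shipment leaves the bindery: Sep 27, 2022 + 17 days = Oct 14, 2022.

Oct 14, 2022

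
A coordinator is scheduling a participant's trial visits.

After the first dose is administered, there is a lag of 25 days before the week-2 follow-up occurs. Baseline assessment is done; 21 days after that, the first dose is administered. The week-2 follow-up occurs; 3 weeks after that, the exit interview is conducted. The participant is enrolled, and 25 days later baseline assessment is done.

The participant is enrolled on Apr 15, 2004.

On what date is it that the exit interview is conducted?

Jul 16, 2004

The participant is enrolled: Apr 15, 2004.
Baseline assessment is done: Apr 15, 2004 + 25 days = May 10, 2004.
The first dose is administered: May 10, 2004 + 21 days = May 31, 2004.
The week-2 follow-up occurs: May 31, 2004 + 25 days = Jun 25, 2004.
The exit interview is conducted: Jun 25, 2004 + 3 weeks = Jul 16, 2004.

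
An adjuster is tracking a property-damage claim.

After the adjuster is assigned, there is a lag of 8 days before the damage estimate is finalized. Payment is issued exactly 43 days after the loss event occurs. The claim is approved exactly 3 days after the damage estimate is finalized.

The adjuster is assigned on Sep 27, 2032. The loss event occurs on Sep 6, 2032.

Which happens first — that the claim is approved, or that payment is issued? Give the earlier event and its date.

The adjuster is assigned: Sep 27, 2032.
The damage estimate is finalized: Sep 27, 2032 + 8 days = Oct 5, 2032.
The claim is approved: Oct 5, 2032 + 3 days = Oct 8, 2032.
The loss event occurs: Sep 6, 2032.
Payment is issued: Sep 6, 2032 + 43 days = Oct 19, 2032.
Comparing: the claim is approved on Oct 8, 2032 vs payment is issued on Oct 19, 2032. Earlier: the claim is approved.

The claim is approved — Oct 8, 2032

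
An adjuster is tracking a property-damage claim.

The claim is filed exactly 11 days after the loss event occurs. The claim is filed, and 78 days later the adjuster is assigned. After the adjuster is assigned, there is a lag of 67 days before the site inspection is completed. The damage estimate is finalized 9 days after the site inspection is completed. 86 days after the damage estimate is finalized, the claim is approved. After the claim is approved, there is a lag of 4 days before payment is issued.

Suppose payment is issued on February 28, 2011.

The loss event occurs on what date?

Payment is issued: Feb 28, 2011.
The claim is approved: Feb 28, 2011 − 4 days = Feb 24, 2011.
The damage estimate is finalized: Feb 24, 2011 − 86 days = Nov 30, 2010.
The site inspection is completed: Nov 30, 2010 − 9 days = Nov 21, 2010.
The adjuster is assigned: Nov 21, 2010 − 67 days = Sep 15, 2010.
The claim is filed: Sep 15, 2010 − 78 days = Jun 29, 2010.
The loss event occurs: Jun 29, 2010 − 11 days = Jun 18, 2010.

June 18, 2010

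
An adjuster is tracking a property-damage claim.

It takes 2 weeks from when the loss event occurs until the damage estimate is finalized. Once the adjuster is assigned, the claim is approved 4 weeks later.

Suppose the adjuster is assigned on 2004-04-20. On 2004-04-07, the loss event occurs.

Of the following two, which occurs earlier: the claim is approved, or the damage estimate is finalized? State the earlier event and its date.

The damage estimate is finalized — 2004-04-21

The adjuster is assigned: Apr 20, 2004.
The claim is approved: Apr 20, 2004 + 4 weeks = May 18, 2004.
The loss event occurs: Apr 7, 2004.
The damage estimate is finalized: Apr 7, 2004 + 2 weeks = Apr 21, 2004.
Comparing: the claim is approved on May 18, 2004 vs the damage estimate is finalized on Apr 21, 2004. Earlier: the damage estimate is finalized.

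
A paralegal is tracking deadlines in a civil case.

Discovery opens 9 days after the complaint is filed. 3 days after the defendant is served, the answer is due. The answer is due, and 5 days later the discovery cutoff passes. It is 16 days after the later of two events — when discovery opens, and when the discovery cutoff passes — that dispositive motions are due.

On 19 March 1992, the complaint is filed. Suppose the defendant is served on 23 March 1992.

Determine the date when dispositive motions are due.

16 April 1992

The complaint is filed: Mar 19, 1992.
Discovery opens: Mar 19, 1992 + 9 days = Mar 28, 1992.
The defendant is served: Mar 23, 1992.
The answer is due: Mar 23, 1992 + 3 days = Mar 26, 1992.
The discovery cutoff passes: Mar 26, 1992 + 5 days = Mar 31, 1992.
Both prerequisites met — discovery opens (Mar 28, 1992), the discovery cutoff passes (Mar 31, 1992); the later is Mar 31, 1992.
Dispositive motions are due: Mar 31, 1992 + 16 days = Apr 16, 1992.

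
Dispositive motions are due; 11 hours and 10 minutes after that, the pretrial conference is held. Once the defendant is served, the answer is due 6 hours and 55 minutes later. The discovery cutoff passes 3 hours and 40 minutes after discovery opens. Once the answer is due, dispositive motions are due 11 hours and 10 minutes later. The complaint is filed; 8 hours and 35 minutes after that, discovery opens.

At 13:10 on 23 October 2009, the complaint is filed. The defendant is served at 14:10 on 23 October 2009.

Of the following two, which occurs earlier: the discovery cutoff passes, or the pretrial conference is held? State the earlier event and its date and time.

The discovery cutoff passes — 01:25 on 24 October 2009

The complaint is filed: 13:10 Oct 23, 2009.
Discovery opens: 13:10 Oct 23, 2009 + 8h35m = 21:45 Oct 23, 2009.
The discovery cutoff passes: 21:45 Oct 23, 2009 + 3h40m = 01:25 Oct 24, 2009.
The defendant is served: 14:10 Oct 23, 2009.
The answer is due: 14:10 Oct 23, 2009 + 6h55m = 21:05 Oct 23, 2009.
Dispositive motions are due: 21:05 Oct 23, 2009 + 11h10m = 08:15 Oct 24, 2009.
The pretrial conference is held: 08:15 Oct 24, 2009 + 11h10m = 19:25 Oct 24, 2009.
Comparing: the discovery cutoff passes at 01:25 Oct 24, 2009 vs the pretrial conference is held at 19:25 Oct 24, 2009. Earlier: the discovery cutoff passes.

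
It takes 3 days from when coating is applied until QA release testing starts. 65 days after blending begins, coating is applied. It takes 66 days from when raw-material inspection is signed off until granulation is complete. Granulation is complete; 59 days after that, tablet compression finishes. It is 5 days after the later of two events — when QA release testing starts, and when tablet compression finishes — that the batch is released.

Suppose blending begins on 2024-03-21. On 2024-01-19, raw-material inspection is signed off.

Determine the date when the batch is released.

2024-06-02

Blending begins: Mar 21, 2024.
Coating is applied: Mar 21, 2024 + 65 days = May 25, 2024.
QA release testing starts: May 25, 2024 + 3 days = May 28, 2024.
Raw-material inspection is signed off: Jan 19, 2024.
Granulation is complete: Jan 19, 2024 + 66 days = Mar 25, 2024.
Tablet compression finishes: Mar 25, 2024 + 59 days = May 23, 2024.
Both prerequisites met — QA release testing starts (May 28, 2024), tablet compression finishes (May 23, 2024); the later is May 28, 2024.
The batch is released: May 28, 2024 + 5 days = Jun 2, 2024.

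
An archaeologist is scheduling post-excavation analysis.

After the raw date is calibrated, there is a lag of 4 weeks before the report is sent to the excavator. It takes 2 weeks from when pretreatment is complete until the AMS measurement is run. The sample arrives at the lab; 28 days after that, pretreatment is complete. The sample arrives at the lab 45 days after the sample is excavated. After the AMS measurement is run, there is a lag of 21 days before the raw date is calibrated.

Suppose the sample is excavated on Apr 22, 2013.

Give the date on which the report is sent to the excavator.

Sep 5, 2013

The sample is excavated: Apr 22, 2013.
The sample arrives at the lab: Apr 22, 2013 + 45 days = Jun 6, 2013.
Pretreatment is complete: Jun 6, 2013 + 28 days = Jul 4, 2013.
The AMS measurement is run: Jul 4, 2013 + 2 weeks = Jul 18, 2013.
The raw date is calibrated: Jul 18, 2013 + 21 days = Aug 8, 2013.
The report is sent to the excavator: Aug 8, 2013 + 4 weeks = Sep 5, 2013.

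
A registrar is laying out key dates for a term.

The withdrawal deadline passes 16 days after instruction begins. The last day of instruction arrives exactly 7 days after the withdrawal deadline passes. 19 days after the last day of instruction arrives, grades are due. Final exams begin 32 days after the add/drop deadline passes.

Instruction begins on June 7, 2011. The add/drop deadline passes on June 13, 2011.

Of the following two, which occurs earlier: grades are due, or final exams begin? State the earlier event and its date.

Final exams begin — July 15, 2011

Instruction begins: Jun 7, 2011.
The withdrawal deadline passes: Jun 7, 2011 + 16 days = Jun 23, 2011.
The last day of instruction arrives: Jun 23, 2011 + 7 days = Jun 30, 2011.
Grades are due: Jun 30, 2011 + 19 days = Jul 19, 2011.
The add/drop deadline passes: Jun 13, 2011.
Final exams begin: Jun 13, 2011 + 32 days = Jul 15, 2011.
Comparing: grades are due on Jul 19, 2011 vs final exams begin on Jul 15, 2011. Earlier: final exams begin.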